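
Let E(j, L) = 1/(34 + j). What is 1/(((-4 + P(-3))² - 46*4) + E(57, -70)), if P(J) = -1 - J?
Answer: -91/16379 ≈ -0.0055559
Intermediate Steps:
1/(((-4 + P(-3))² - 46*4) + E(57, -70)) = 1/(((-4 + (-1 - 1*(-3)))² - 46*4) + 1/(34 + 57)) = 1/(((-4 + (-1 + 3))² - 184) + 1/91) = 1/(((-4 + 2)² - 184) + 1/91) = 1/(((-2)² - 184) + 1/91) = 1/((4 - 184) + 1/91) = 1/(-180 + 1/91) = 1/(-16379/91) = -91/16379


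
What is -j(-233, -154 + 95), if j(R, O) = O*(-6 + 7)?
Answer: 59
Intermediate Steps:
j(R, O) = O (j(R, O) = O*1 = O)
-j(-233, -154 + 95) = -(-154 + 95) = -1*(-59) = 59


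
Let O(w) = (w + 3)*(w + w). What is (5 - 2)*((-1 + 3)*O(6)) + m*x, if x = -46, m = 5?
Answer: 418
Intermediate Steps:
O(w) = 2*w*(3 + w) (O(w) = (3 + w)*(2*w) = 2*w*(3 + w))
(5 - 2)*((-1 + 3)*O(6)) + m*x = (5 - 2)*((-1 + 3)*(2*6*(3 + 6))) + 5*(-46) = 3*(2*(2*6*9)) - 230 = 3*(2*108) - 230 = 3*216 - 230 = 648 - 230 = 418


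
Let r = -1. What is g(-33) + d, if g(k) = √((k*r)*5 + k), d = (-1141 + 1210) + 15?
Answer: 84 + 2*√33 ≈ 95.489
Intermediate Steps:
d = 84 (d = 69 + 15 = 84)
g(k) = 2*√(-k) (g(k) = √((k*(-1))*5 + k) = √(-k*5 + k) = √(-5*k + k) = √(-4*k) = 2*√(-k))
g(-33) + d = 2*√(-1*(-33)) + 84 = 2*√33 + 84 = 84 + 2*√33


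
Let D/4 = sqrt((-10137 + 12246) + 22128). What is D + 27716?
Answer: 27716 + 12*sqrt(2693) ≈ 28339.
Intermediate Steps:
D = 12*sqrt(2693) (D = 4*sqrt((-10137 + 12246) + 22128) = 4*sqrt(2109 + 22128) = 4*sqrt(24237) = 4*(3*sqrt(2693)) = 12*sqrt(2693) ≈ 622.73)
D + 27716 = 12*sqrt(2693) + 27716 = 27716 + 12*sqrt(2693)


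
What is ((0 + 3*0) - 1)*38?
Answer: -38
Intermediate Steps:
((0 + 3*0) - 1)*38 = ((0 + 0) - 1)*38 = (0 - 1)*38 = -1*38 = -38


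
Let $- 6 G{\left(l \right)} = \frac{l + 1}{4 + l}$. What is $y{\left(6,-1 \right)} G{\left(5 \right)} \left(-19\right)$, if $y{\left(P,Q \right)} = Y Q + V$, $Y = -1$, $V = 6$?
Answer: $\frac{133}{9} \approx 14.778$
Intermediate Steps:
$y{\left(P,Q \right)} = 6 - Q$ ($y{\left(P,Q \right)} = - Q + 6 = 6 - Q$)
$G{\left(l \right)} = - \frac{1 + l}{6 \left(4 + l\right)}$ ($G{\left(l \right)} = - \frac{\left(l + 1\right) \frac{1}{4 + l}}{6} = - \frac{\left(1 + l\right) \frac{1}{4 + l}}{6} = - \frac{\frac{1}{4 + l} \left(1 + l\right)}{6} = - \frac{1 + l}{6 \left(4 + l\right)}$)
$y{\left(6,-1 \right)} G{\left(5 \right)} \left(-19\right) = \left(6 - -1\right) \frac{-1 - 5}{6 \left(4 + 5\right)} \left(-19\right) = \left(6 + 1\right) \frac{-1 - 5}{6 \cdot 9} \left(-19\right) = 7 \cdot \frac{1}{6} \cdot \frac{1}{9} \left(-6\right) \left(-19\right) = 7 \left(- \frac{1}{9}\right) \left(-19\right) = \left(- \frac{7}{9}\right) \left(-19\right) = \frac{133}{9}$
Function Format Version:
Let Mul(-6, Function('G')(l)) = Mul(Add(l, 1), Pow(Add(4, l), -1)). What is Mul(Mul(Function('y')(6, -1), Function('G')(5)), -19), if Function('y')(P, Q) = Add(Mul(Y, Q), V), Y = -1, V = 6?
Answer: Rational(133, 9) ≈ 14.778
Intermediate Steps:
Function('y')(P, Q) = Add(6, Mul(-1, Q)) (Function('y')(P, Q) = Add(Mul(-1, Q), 6) = Add(6, Mul(-1, Q)))
Function('G')(l) = Mul(Rational(-1, 6), Pow(Add(4, l), -1), Add(1, l)) (Function('G')(l) = Mul(Rational(-1, 6), Mul(Add(l, 1), Pow(Add(4, l), -1))) = Mul(Rational(-1, 6), Mul(Add(1, l), Pow(Add(4, l), -1))) = Mul(Rational(-1, 6), Mul(Pow(Add(4, l), -1), Add(1, l))) = Mul(Rational(-1, 6), Pow(Add(4, l), -1), Add(1, l)))
Mul(Mul(Function('y')(6, -1), Function('G')(5)), -19) = Mul(Mul(Add(6, Mul(-1, -1)), Mul(Rational(1, 6), Pow(Add(4, 5), -1), Add(-1, Mul(-1, 5)))), -19) = Mul(Mul(Add(6, 1), Mul(Rational(1, 6), Pow(9, -1), Add(-1, -5))), -19) = Mul(Mul(7, Mul(Rational(1, 6), Rational(1, 9), -6)), -19) = Mul(Mul(7, Rational(-1, 9)), -19) = Mul(Rational(-7, 9), -19) = Rational(133, 9)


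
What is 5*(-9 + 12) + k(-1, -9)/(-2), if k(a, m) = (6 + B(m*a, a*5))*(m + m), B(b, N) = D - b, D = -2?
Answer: -30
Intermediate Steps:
B(b, N) = -2 - b
k(a, m) = 2*m*(4 - a*m) (k(a, m) = (6 + (-2 - m*a))*(m + m) = (6 + (-2 - a*m))*(2*m) = (4 - a*m)*(2*m) = 2*m*(4 - a*m))
5*(-9 + 12) + k(-1, -9)/(-2) = 5*(-9 + 12) + (2*(-9)*(4 - 1*(-1)*(-9)))/(-2) = 5*3 + (2*(-9)*(4 - 9))*(-1/2) = 15 + (2*(-9)*(-5))*(-1/2) = 15 + 90*(-1/2) = 15 - 45 = -30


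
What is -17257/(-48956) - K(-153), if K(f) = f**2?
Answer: -1145993747/48956 ≈ -23409.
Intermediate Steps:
-17257/(-48956) - K(-153) = -17257/(-48956) - 1*(-153)**2 = -17257*(-1/48956) - 1*23409 = 17257/48956 - 23409 = -1145993747/48956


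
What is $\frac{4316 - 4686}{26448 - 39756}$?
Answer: $\frac{185}{6654} \approx 0.027803$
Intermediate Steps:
$\frac{4316 - 4686}{26448 - 39756} = - \frac{370}{26448 - 39756} = - \frac{370}{-13308} = \left(-370\right) \left(- \frac{1}{13308}\right) = \frac{185}{6654}$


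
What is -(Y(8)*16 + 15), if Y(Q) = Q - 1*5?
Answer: -63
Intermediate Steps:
Y(Q) = -5 + Q (Y(Q) = Q - 5 = -5 + Q)
-(Y(8)*16 + 15) = -((-5 + 8)*16 + 15) = -(3*16 + 15) = -(48 + 15) = -1*63 = -63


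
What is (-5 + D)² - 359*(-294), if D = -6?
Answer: 105667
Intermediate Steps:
(-5 + D)² - 359*(-294) = (-5 - 6)² - 359*(-294) = (-11)² + 105546 = 121 + 105546 = 105667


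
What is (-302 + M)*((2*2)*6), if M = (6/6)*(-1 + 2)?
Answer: -7224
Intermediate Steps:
M = 1 (M = (6*(⅙))*1 = 1*1 = 1)
(-302 + M)*((2*2)*6) = (-302 + 1)*((2*2)*6) = -1204*6 = -301*24 = -7224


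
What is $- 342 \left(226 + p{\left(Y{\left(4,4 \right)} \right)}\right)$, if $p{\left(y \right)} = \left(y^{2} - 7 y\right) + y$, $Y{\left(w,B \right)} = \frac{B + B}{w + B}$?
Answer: $-75582$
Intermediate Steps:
$Y{\left(w,B \right)} = \frac{2 B}{B + w}$
$p{\left(y \right)} = y^{2} - 6 y$
$- 342 \left(226 + p{\left(Y{\left(4,4 \right)} \right)}\right) = - 342 \left(226 + 2 \cdot 4 \frac{1}{4 + 4} \left(-6 + 2 \cdot 4 \frac{1}{4 + 4}\right)\right) = - 342 \left(226 + 2 \cdot 4 \cdot \frac{1}{8} \left(-6 + 2 \cdot 4 \cdot \frac{1}{8}\right)\right) = - 342 \left(226 + 1 \left(-6 + 1\right)\right) = - 342 \left(226 + 1 \left(-5\right)\right) = - 342 \left(226 - 5\right) = \left(-342\right) 221 = -75582$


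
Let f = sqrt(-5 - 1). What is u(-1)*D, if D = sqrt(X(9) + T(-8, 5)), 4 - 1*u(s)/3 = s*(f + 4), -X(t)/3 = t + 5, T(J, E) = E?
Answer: -3*sqrt(222) + 24*I*sqrt(37) ≈ -44.699 + 145.99*I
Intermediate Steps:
f = I*sqrt(6) (f = sqrt(-6) = I*sqrt(6) ≈ 2.4495*I)
X(t) = -15 - 3*t (X(t) = -3*(t + 5) = -3*(5 + t) = -15 - 3*t)
u(s) = 12 - 3*s*(4 + I*sqrt(6)) (u(s) = 12 - 3*s*(I*sqrt(6) + 4) = 12 - 3*s*(4 + I*sqrt(6)))
D = I*sqrt(37) (D = sqrt((-15 - 3*9) + 5) = sqrt((-15 - 27) + 5) = sqrt(-42 + 5) = sqrt(-37) = I*sqrt(37) ≈ 6.0828*I)
u(-1)*D = (12 - 12*(-1) - 3*I*(-1)*sqrt(6))*(I*sqrt(37)) = (12 + 12 + 3*I*sqrt(6))*(I*sqrt(37)) = (24 + 3*I*sqrt(6))*(I*sqrt(37)) = I*sqrt(37)*(24 + 3*I*sqrt(6))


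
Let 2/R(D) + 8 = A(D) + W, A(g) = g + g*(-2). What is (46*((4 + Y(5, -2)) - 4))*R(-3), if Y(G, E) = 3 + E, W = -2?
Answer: -92/7 ≈ -13.143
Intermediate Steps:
A(g) = -g (A(g) = g - 2*g = -g)
R(D) = 2/(-10 - D) (R(D) = 2/(-8 + (-D - 2)) = 2/(-8 + (-2 - D)) = 2/(-10 - D))
(46*((4 + Y(5, -2)) - 4))*R(-3) = (46*((4 + (3 - 2)) - 4))*(-2/(10 - 3)) = (46*((4 + 1) - 4))*(-2/7) = (46*(5 - 4))*(-2*1/7) = (46*1)*(-2/7) = 46*(-2/7) = -92/7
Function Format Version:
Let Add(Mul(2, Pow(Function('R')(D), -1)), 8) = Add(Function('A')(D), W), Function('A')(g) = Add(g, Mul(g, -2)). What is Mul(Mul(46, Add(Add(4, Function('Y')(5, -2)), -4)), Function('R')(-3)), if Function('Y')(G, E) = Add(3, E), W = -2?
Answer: Rational(-92, 7) ≈ -13.143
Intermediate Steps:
Function('A')(g) = Mul(-1, g) (Function('A')(g) = Add(g, Mul(-2, g)) = Mul(-1, g))
Function('R')(D) = Mul(2, Pow(Add(-10, Mul(-1, D)), -1)) (Function('R')(D) = Mul(2, Pow(Add(-8, Add(Mul(-1, D), -2)), -1)) = Mul(2, Pow(Add(-8, Add(-2, Mul(-1, D))), -1)) = Mul(2, Pow(Add(-10, Mul(-1, D)), -1)))
Mul(Mul(46, Add(Add(4, Function('Y')(5, -2)), -4)), Function('R')(-3)) = Mul(Mul(46, Add(Add(4, Add(3, -2)), -4)), Mul(-2, Pow(Add(10, -3), -1))) = Mul(Mul(46, Add(Add(4, 1), -4)), Mul(-2, Pow(7, -1))) = Mul(Mul(46, Add(5, -4)), Mul(-2, Rational(1, 7))) = Mul(Mul(46, 1), Rational(-2, 7)) = Mul(46, Rational(-2, 7)) = Rational(-92, 7)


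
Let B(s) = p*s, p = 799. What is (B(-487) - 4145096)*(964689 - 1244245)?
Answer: 1267565331204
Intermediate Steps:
B(s) = 799*s
(B(-487) - 4145096)*(964689 - 1244245) = (799*(-487) - 4145096)*(964689 - 1244245) = (-389113 - 4145096)*(-279556) = -4534209*(-279556) = 1267565331204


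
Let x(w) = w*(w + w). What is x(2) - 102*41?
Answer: -4174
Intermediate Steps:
x(w) = 2*w**2 (x(w) = w*(2*w) = 2*w**2)
x(2) - 102*41 = 2*2**2 - 102*41 = 2*4 - 4182 = 8 - 4182 = -4174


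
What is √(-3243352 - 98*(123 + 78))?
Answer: 5*I*√130522 ≈ 1806.4*I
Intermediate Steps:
√(-3243352 - 98*(123 + 78)) = √(-3243352 - 98*201) = √(-3243352 - 19698) = √(-3263050) = 5*I*√130522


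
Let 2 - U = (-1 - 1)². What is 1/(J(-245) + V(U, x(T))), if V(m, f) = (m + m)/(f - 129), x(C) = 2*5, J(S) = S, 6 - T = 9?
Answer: -119/29151 ≈ -0.0040822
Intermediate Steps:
T = -3 (T = 6 - 1*9 = 6 - 9 = -3)
U = -2 (U = 2 - (-1 - 1)² = 2 - 1*(-2)² = 2 - 1*4 = 2 - 4 = -2)
x(C) = 10
V(m, f) = 2*m/(-129 + f) (V(m, f) = (2*m)/(-129 + f) = 2*m/(-129 + f))
1/(J(-245) + V(U, x(T))) = 1/(-245 + 2*(-2)/(-129 + 10)) = 1/(-245 + 2*(-2)/(-119)) = 1/(-245 + 2*(-2)*(-1/119)) = 1/(-245 + 4/119) = 1/(-29151/119) = -119/29151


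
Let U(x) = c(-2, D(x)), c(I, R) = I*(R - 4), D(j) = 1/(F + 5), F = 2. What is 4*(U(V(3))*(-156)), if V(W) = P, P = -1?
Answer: -33696/7 ≈ -4813.7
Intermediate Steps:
V(W) = -1
D(j) = ⅐ (D(j) = 1/(2 + 5) = 1/7 = ⅐)
c(I, R) = I*(-4 + R)
U(x) = 54/7 (U(x) = -2*(-4 + ⅐) = -2*(-27/7) = 54/7)
4*(U(V(3))*(-156)) = 4*((54/7)*(-156)) = 4*(-8424/7) = -33696/7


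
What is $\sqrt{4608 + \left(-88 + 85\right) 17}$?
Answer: $7 \sqrt{93} \approx 67.506$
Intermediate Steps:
$\sqrt{4608 + \left(-88 + 85\right) 17} = \sqrt{4608 - 51} = \sqrt{4557} = 7 \sqrt{93}$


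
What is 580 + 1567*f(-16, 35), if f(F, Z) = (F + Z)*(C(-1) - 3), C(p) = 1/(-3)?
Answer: -295990/3 ≈ -98663.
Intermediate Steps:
C(p) = -1/3
f(F, Z) = -10*F/3 - 10*Z/3 (f(F, Z) = (F + Z)*(-1/3 - 3) = (F + Z)*(-10/3) = -10*F/3 - 10*Z/3)
580 + 1567*f(-16, 35) = 580 + 1567*(-10/3*(-16) - 10/3*35) = 580 + 1567*(160/3 - 350/3) = 580 + 1567*(-190/3) = 580 - 297730/3 = -295990/3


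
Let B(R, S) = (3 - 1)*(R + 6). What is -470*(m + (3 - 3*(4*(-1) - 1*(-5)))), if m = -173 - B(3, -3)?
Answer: 89770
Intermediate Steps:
B(R, S) = 12 + 2*R (B(R, S) = 2*(6 + R) = 12 + 2*R)
m = -191 (m = -173 - (12 + 2*3) = -173 - (12 + 6) = -173 - 1*18 = -173 - 18 = -191)
-470*(m + (3 - 3*(4*(-1) - 1*(-5)))) = -470*(-191 + (3 - 3*(4*(-1) - 1*(-5)))) = -470*(-191 + (3 - 3*(-4 + 5))) = -470*(-191 + (3 - 3*1)) = -470*(-191 + (3 - 3)) = -470*(-191 + 0) = -470*(-191) = 89770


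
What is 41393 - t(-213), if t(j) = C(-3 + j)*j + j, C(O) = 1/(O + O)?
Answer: 5991193/144 ≈ 41606.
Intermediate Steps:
C(O) = 1/(2*O)
t(j) = j + j/(2*(-3 + j)) (t(j) = (1/(2*(-3 + j)))*j + j = j/(2*(-3 + j)) + j = j + j/(2*(-3 + j)))
41393 - t(-213) = 41393 - (-213)*(-5 + 2*(-213))/(2*(-3 - 213)) = 41393 - (-213)*(-5 - 426)/(2*(-216)) = 41393 - (-213)*(-1)*(-431)/(2*216) = 41393 - 1*(-30601/144) = 41393 + 30601/144 = 5991193/144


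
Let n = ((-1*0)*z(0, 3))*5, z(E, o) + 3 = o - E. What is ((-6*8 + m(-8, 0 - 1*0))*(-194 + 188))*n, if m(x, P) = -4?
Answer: 0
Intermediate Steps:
z(E, o) = -3 + o - E (z(E, o) = -3 + (o - E) = -3 + o - E)
n = 0 (n = ((-1*0)*(-3 + 3 - 1*0))*5 = (0*(-3 + 3 + 0))*5 = (0*0)*5 = 0*5 = 0)
((-6*8 + m(-8, 0 - 1*0))*(-194 + 188))*n = ((-6*8 - 4)*(-194 + 188))*0 = ((-48 - 4)*(-6))*0 = -52*(-6)*0 = 312*0 = 0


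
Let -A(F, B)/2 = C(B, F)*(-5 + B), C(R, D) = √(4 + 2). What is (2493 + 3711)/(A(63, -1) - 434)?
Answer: -673134/46873 - 18612*√6/46873 ≈ -15.333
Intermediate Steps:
C(R, D) = √6
A(F, B) = -2*√6*(-5 + B)
(2493 + 3711)/(A(63, -1) - 434) = (2493 + 3711)/(2*√6*(5 - 1*(-1)) - 434) = 6204/(2*√6*(5 + 1) - 434) = 6204/(2*√6*6 - 434) = 6204/(12*√6 - 434) = 6204/(-434 + 12*√6)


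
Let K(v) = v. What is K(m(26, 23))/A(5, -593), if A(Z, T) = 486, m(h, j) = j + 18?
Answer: 41/486 ≈ 0.084362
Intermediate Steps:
m(h, j) = 18 + j
K(m(26, 23))/A(5, -593) = (18 + 23)/486 = 41*(1/486) = 41/486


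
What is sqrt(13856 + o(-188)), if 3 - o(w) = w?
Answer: sqrt(14047) ≈ 118.52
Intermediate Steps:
o(w) = 3 - w
sqrt(13856 + o(-188)) = sqrt(13856 + (3 - 1*(-188))) = sqrt(13856 + (3 + 188)) = sqrt(13856 + 191) = sqrt(14047)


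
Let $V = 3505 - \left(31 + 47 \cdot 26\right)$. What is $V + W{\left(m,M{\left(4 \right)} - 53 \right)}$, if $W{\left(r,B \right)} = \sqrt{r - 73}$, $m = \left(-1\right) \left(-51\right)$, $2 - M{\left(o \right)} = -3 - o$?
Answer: $2252 + i \sqrt{22} \approx 2252.0 + 4.6904 i$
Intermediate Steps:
$M{\left(o \right)} = 5 + o$ ($M{\left(o \right)} = 2 - \left(-3 - o\right) = 2 + \left(3 + o\right) = 5 + o$)
$m = 51$
$V = 2252$ ($V = 3505 - \left(31 + 1222\right) = 3505 - 1253 = 2252$)
$W{\left(r,B \right)} = \sqrt{-73 + r}$
$V + W{\left(m,M{\left(4 \right)} - 53 \right)} = 2252 + \sqrt{-73 + 51} = 2252 + \sqrt{-22} = 2252 + i \sqrt{22}$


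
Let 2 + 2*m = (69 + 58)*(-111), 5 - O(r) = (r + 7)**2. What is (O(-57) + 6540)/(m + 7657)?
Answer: 1618/243 ≈ 6.6584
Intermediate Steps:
O(r) = 5 - (7 + r)**2 (O(r) = 5 - (r + 7)**2 = 5 - (7 + r)**2)
m = -14099/2 (m = -1 + ((69 + 58)*(-111))/2 = -1 + (127*(-111))/2 = -1 + (1/2)*(-14097) = -1 - 14097/2 = -14099/2 ≈ -7049.5)
(O(-57) + 6540)/(m + 7657) = ((5 - (7 - 57)**2) + 6540)/(-14099/2 + 7657) = ((5 - 1*(-50)**2) + 6540)/(1215/2) = ((5 - 1*2500) + 6540)*(2/1215) = ((5 - 2500) + 6540)*(2/1215) = (-2495 + 6540)*(2/1215) = 4045*(2/1215) = 1618/243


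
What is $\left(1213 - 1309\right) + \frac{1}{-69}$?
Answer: $- \frac{6625}{69} \approx -96.015$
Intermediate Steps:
$\left(1213 - 1309\right) + \frac{1}{-69} = -96 - \frac{1}{69} = - \frac{6625}{69}$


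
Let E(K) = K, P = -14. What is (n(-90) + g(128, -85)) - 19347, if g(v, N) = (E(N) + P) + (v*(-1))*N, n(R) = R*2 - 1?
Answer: -8747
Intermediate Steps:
n(R) = -1 + 2*R (n(R) = 2*R - 1 = -1 + 2*R)
g(v, N) = -14 + N - N*v (g(v, N) = (N - 14) + (v*(-1))*N = (-14 + N) + (-v)*N = (-14 + N) - N*v = -14 + N - N*v)
(n(-90) + g(128, -85)) - 19347 = ((-1 + 2*(-90)) + (-14 - 85 - 1*(-85)*128)) - 19347 = ((-1 - 180) + (-14 - 85 + 10880)) - 19347 = (-181 + 10781) - 19347 = 10600 - 19347 = -8747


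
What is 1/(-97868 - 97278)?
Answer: -1/195146 ≈ -5.1244e-6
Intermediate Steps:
1/(-97868 - 97278) = 1/(-195146) = -1/195146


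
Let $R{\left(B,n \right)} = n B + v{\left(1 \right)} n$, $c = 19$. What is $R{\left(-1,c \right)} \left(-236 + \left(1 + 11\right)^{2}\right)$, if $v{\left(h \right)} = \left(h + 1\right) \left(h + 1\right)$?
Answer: $-5244$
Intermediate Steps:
$v{\left(h \right)} = \left(1 + h\right)^{2}$ ($v{\left(h \right)} = \left(1 + h\right) \left(1 + h\right) = \left(1 + h\right)^{2}$)
$R{\left(B,n \right)} = 4 n + B n$ ($R{\left(B,n \right)} = n B + \left(1 + 1\right)^{2} n = B n + 2^{2} n = B n + 4 n = 4 n + B n$)
$R{\left(-1,c \right)} \left(-236 + \left(1 + 11\right)^{2}\right) = 19 \left(4 - 1\right) \left(-236 + \left(1 + 11\right)^{2}\right) = 19 \cdot 3 \left(-236 + 12^{2}\right) = 57 \left(-236 + 144\right) = 57 \left(-92\right) = -5244$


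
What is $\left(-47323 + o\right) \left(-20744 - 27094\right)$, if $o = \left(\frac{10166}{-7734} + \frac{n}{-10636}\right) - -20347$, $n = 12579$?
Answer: $\frac{8846918328598889}{6854902} \approx 1.2906 \cdot 10^{9}$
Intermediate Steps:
$o = \frac{836757440183}{41129412}$ ($o = \left(\frac{10166}{-7734} + \frac{12579}{-10636}\right) - -20347 = \left(10166 \left(- \frac{1}{7734}\right) + 12579 \left(- \frac{1}{10636}\right)\right) + 20347 = \left(- \frac{5083}{3867} - \frac{12579}{10636}\right) + 20347 = - \frac{102705781}{41129412} + 20347 = \frac{836757440183}{41129412} \approx 20345.0$)
$\left(-47323 + o\right) \left(-20744 - 27094\right) = \left(-47323 + \frac{836757440183}{41129412}\right) \left(-20744 - 27094\right) = \left(- \frac{1109609723893}{41129412}\right) \left(-47838\right) = \frac{8846918328598889}{6854902}$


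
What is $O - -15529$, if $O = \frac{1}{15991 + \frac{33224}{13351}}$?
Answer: $\frac{3315892863736}{213529065} \approx 15529.0$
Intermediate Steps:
$O = \frac{13351}{213529065}$ ($O = \frac{1}{15991 + 33224 \cdot \frac{1}{13351}} = \frac{1}{15991 + \frac{33224}{13351}} = \frac{1}{\frac{213529065}{13351}} = \frac{13351}{213529065} \approx 6.2525 \cdot 10^{-5}$)
$O - -15529 = \frac{13351}{213529065} - -15529 = \frac{13351}{213529065} + 15529 = \frac{3315892863736}{213529065}$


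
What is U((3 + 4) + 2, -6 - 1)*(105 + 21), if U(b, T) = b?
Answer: 1134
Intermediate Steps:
U((3 + 4) + 2, -6 - 1)*(105 + 21) = ((3 + 4) + 2)*(105 + 21) = (7 + 2)*126 = 9*126 = 1134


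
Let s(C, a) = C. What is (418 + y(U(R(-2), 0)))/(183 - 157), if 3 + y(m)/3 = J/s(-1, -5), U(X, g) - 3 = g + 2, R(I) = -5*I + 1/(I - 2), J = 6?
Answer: 391/26 ≈ 15.038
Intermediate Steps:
R(I) = 1/(-2 + I) - 5*I (R(I) = -5*I + 1/(-2 + I) = 1/(-2 + I) - 5*I)
U(X, g) = 5 + g (U(X, g) = 3 + (g + 2) = 3 + (2 + g) = 5 + g)
y(m) = -27 (y(m) = -9 + 3*(6/(-1)) = -9 + 3*(6*(-1)) = -9 + 3*(-6) = -9 - 18 = -27)
(418 + y(U(R(-2), 0)))/(183 - 157) = (418 - 27)/(183 - 157) = 391/26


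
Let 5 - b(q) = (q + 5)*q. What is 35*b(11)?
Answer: -5985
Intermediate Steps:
b(q) = 5 - q*(5 + q) (b(q) = 5 - (q + 5)*q = 5 - (5 + q)*q = 5 - q*(5 + q))
35*b(11) = 35*(5 - 1*11**2 - 5*11) = 35*(5 - 1*121 - 55) = 35*(5 - 121 - 55) = 35*(-171) = -5985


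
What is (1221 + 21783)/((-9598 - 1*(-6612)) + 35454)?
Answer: 5751/8117 ≈ 0.70851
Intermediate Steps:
(1221 + 21783)/((-9598 - 1*(-6612)) + 35454) = 23004/((-9598 + 6612) + 35454) = 23004/(-2986 + 35454) = 23004/32468 = 23004*(1/32468) = 5751/8117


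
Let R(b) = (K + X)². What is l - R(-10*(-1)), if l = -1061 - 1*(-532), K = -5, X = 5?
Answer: -529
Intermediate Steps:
l = -529 (l = -1061 + 532 = -529)
R(b) = 0 (R(b) = (-5 + 5)² = 0² = 0)
l - R(-10*(-1)) = -529 - 1*0 = -529 + 0 = -529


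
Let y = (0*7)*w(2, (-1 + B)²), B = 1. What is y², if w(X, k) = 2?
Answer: 0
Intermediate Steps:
y = 0 (y = (0*7)*2 = 0*2 = 0)
y² = 0² = 0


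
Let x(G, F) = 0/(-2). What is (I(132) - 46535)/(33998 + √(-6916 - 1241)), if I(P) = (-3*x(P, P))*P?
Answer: -1582096930/1155872161 + 46535*I*√8157/1155872161 ≈ -1.3687 + 0.0036361*I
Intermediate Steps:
x(G, F) = 0 (x(G, F) = 0*(-½) = 0)
I(P) = 0 (I(P) = (-3*0)*P = 0*P = 0)
(I(132) - 46535)/(33998 + √(-6916 - 1241)) = (0 - 46535)/(33998 + √(-6916 - 1241)) = -46535/(33998 + √(-8157)) = -46535/(33998 + I*√8157)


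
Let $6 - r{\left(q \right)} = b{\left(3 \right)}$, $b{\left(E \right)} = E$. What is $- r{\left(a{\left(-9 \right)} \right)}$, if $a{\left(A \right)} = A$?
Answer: $-3$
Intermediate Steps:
$r{\left(q \right)} = 3$ ($r{\left(q \right)} = 6 - 3 = 3$)
$- r{\left(a{\left(-9 \right)} \right)} = \left(-1\right) 3 = -3$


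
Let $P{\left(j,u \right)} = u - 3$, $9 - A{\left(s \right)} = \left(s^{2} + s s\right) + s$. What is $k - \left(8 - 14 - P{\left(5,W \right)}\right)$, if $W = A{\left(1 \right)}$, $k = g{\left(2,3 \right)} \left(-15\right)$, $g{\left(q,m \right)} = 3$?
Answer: $-36$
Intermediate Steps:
$k = -45$ ($k = 3 \left(-15\right) = -45$)
$A{\left(s \right)} = 9 - s - 2 s^{2}$ ($A{\left(s \right)} = 9 - \left(\left(s^{2} + s s\right) + s\right) = 9 - \left(\left(s^{2} + s^{2}\right) + s\right) = 9 - \left(2 s^{2} + s\right) = 9 - \left(s + 2 s^{2}\right) = 9 - s - 2 s^{2}$)
$W = 6$ ($W = 9 - 1 - 2 \cdot 1^{2} = 9 - 1 - 2 = 6$)
$P{\left(j,u \right)} = -3 + u$ ($P{\left(j,u \right)} = u - 3 = -3 + u$)
$k - \left(8 - 14 - P{\left(5,W \right)}\right) = -45 + \left(\left(-3 + 6\right) - \left(8 - 14\right)\right) = -45 + \left(3 - \left(8 - 14\right)\right) = -45 + \left(3 - -6\right) = -45 + \left(3 + 6\right) = -45 + 9 = -36$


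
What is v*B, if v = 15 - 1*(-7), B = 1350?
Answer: 29700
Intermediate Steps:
v = 22 (v = 15 + 7 = 22)
v*B = 22*1350 = 29700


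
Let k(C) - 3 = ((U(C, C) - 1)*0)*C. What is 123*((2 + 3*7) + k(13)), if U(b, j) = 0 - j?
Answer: 3198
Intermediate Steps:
U(b, j) = -j
k(C) = 3 (k(C) = 3 + ((-C - 1)*0)*C = 3 + ((-1 - C)*0)*C = 3 + 0*C = 3 + 0 = 3)
123*((2 + 3*7) + k(13)) = 123*((2 + 3*7) + 3) = 123*((2 + 21) + 3) = 123*(23 + 3) = 123*26 = 3198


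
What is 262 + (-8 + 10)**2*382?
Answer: 1790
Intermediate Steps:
262 + (-8 + 10)**2*382 = 262 + 2**2*382 = 262 + 4*382 = 262 + 1528 = 1790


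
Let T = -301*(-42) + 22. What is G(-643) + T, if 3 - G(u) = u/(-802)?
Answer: 10158291/802 ≈ 12666.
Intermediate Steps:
G(u) = 3 + u/802 (G(u) = 3 - u/(-802) = 3 - u*(-1)/802 = 3 - (-1)*u/802 = 3 + u/802)
T = 12664 (T = 12642 + 22 = 12664)
G(-643) + T = (3 + (1/802)*(-643)) + 12664 = (3 - 643/802) + 12664 = 1763/802 + 12664 = 10158291/802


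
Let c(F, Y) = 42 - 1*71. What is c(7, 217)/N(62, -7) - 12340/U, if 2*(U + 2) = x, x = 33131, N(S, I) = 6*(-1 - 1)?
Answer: 664523/397524 ≈ 1.6717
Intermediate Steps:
N(S, I) = -12 (N(S, I) = 6*(-2) = -12)
c(F, Y) = -29 (c(F, Y) = 42 - 71 = -29)
U = 33127/2 (U = -2 + (1/2)*33131 = -2 + 33131/2 = 33127/2 ≈ 16564.)
c(7, 217)/N(62, -7) - 12340/U = -29/(-12) - 12340/33127/2 = -29*(-1/12) - 12340*2/33127 = 29/12 - 24680/33127 = 664523/397524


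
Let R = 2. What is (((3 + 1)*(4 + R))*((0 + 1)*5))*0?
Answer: 0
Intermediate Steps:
(((3 + 1)*(4 + R))*((0 + 1)*5))*0 = (((3 + 1)*(4 + 2))*((0 + 1)*5))*0 = ((4*6)*(1*5))*0 = (24*5)*0 = 120*0 = 0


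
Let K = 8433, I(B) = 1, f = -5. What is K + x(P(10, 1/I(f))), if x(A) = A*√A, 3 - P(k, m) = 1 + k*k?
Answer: 8433 - 686*I*√2 ≈ 8433.0 - 970.15*I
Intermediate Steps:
P(k, m) = 2 - k² (P(k, m) = 3 - (1 + k*k) = 3 - (1 + k²) = 3 + (-1 - k²) = 2 - k²)
x(A) = A^(3/2)
K + x(P(10, 1/I(f))) = 8433 + (2 - 1*10²)^(3/2) = 8433 + (2 - 1*100)^(3/2) = 8433 + (2 - 100)^(3/2) = 8433 + (-98)^(3/2) = 8433 - 686*I*√2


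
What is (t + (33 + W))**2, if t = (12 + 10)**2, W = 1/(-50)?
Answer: 668170801/2500 ≈ 2.6727e+5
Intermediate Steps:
W = -1/50 ≈ -0.020000
t = 484 (t = 22**2 = 484)
(t + (33 + W))**2 = (484 + (33 - 1/50))**2 = (484 + 1649/50)**2 = (25849/50)**2 = 668170801/2500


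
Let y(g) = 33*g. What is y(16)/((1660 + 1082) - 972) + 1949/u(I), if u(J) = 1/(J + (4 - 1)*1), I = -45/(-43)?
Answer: 100045954/12685 ≈ 7887.0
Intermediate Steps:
I = 45/43 (I = -45*(-1/43) = 45/43 ≈ 1.0465)
u(J) = 1/(3 + J) (u(J) = 1/(J + 3*1) = 1/(J + 3) = 1/(3 + J))
y(16)/((1660 + 1082) - 972) + 1949/u(I) = (33*16)/((1660 + 1082) - 972) + 1949/(1/(3 + 45/43)) = 528/(2742 - 972) + 1949/(1/(174/43)) = 528/1770 + 1949/(43/174) = 528*(1/1770) + 1949*(174/43) = 88/295 + 339126/43 = 100045954/12685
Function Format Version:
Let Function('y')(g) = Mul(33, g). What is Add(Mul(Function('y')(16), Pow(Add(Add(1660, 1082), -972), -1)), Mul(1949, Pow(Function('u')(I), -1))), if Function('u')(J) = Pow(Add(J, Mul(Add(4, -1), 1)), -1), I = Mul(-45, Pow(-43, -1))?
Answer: Rational(100045954, 12685) ≈ 7887.0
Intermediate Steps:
I = Rational(45, 43) (I = Mul(-45, Rational(-1, 43)) = Rational(45, 43) ≈ 1.0465)
Function('u')(J) = Pow(Add(3, J), -1) (Function('u')(J) = Pow(Add(J, Mul(3, 1)), -1) = Pow(Add(J, 3), -1) = Pow(Add(3, J), -1))
Add(Mul(Function('y')(16), Pow(Add(Add(1660, 1082), -972), -1)), Mul(1949, Pow(Function('u')(I), -1))) = Add(Mul(Mul(33, 16), Pow(Add(Add(1660, 1082), -972), -1)), Mul(1949, Pow(Pow(Add(3, Rational(45, 43)), -1), -1))) = Add(Mul(528, Pow(Add(2742, -972), -1)), Mul(1949, Pow(Pow(Rational(174, 43), -1), -1))) = Add(Mul(528, Pow(1770, -1)), Mul(1949, Pow(Rational(43, 174), -1))) = Add(Mul(528, Rational(1, 1770)), Mul(1949, Rational(174, 43))) = Add(Rational(88, 295), Rational(339126, 43)) = Rational(100045954, 12685)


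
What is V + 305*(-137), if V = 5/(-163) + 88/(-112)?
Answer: -95355233/2282 ≈ -41786.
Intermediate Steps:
V = -1863/2282 (V = 5*(-1/163) + 88*(-1/112) = -5/163 - 11/14 = -1863/2282 ≈ -0.81639)
V + 305*(-137) = -1863/2282 + 305*(-137) = -1863/2282 - 41785 = -95355233/2282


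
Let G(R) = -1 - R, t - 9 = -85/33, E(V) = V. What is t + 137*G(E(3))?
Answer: -17872/33 ≈ -541.58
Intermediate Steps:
t = 212/33 (t = 9 - 85/33 = 212/33 ≈ 6.4242)
t + 137*G(E(3)) = 212/33 + 137*(-1 - 1*3) = 212/33 + 137*(-1 - 3) = 212/33 + 137*(-4) = 212/33 - 548 = -17872/33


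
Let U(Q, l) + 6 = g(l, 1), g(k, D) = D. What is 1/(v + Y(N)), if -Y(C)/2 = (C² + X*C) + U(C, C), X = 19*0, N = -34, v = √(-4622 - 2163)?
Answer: -2302/5305989 - I*√6785/5305989 ≈ -0.00043385 - 1.5524e-5*I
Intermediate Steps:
v = I*√6785 (v = √(-6785) = I*√6785 ≈ 82.371*I)
U(Q, l) = -5 (U(Q, l) = -6 + 1 = -5)
X = 0
Y(C) = 10 - 2*C² (Y(C) = -2*((C² + 0*C) - 5) = -2*((C² + 0) - 5) = -2*(C² - 5) = -2*(-5 + C²) = 10 - 2*C²)
1/(v + Y(N)) = 1/(I*√6785 + (10 - 2*(-34)²)) = 1/(I*√6785 + (10 - 2*1156)) = 1/(I*√6785 + (10 - 2312)) = 1/(I*√6785 - 2302) = 1/(-2302 + I*√6785)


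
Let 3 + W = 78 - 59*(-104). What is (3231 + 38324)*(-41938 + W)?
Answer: -1484635485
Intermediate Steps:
W = 6211 (W = -3 + (78 - 59*(-104)) = -3 + (78 + 6136) = -3 + 6214 = 6211)
(3231 + 38324)*(-41938 + W) = (3231 + 38324)*(-41938 + 6211) = 41555*(-35727) = -1484635485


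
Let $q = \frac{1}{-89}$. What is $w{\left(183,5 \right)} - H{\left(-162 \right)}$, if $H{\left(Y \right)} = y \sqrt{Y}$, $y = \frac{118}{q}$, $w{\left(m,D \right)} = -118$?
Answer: $-118 + 94518 i \sqrt{2} \approx -118.0 + 1.3367 \cdot 10^{5} i$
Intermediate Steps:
$q = - \frac{1}{89} \approx -0.011236$
$y = -10502$ ($y = \frac{118}{- \frac{1}{89}} = 118 \left(-89\right) = -10502$)
$H{\left(Y \right)} = - 10502 \sqrt{Y}$
$w{\left(183,5 \right)} - H{\left(-162 \right)} = -118 - - 10502 \sqrt{-162} = -118 - - 10502 \cdot 9 i \sqrt{2} = -118 - - 94518 i \sqrt{2} = -118 + 94518 i \sqrt{2}$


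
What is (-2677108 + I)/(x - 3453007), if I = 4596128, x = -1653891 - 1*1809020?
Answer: -959510/3457959 ≈ -0.27748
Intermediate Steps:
x = -3462911 (x = -1653891 - 1809020 = -3462911)
(-2677108 + I)/(x - 3453007) = (-2677108 + 4596128)/(-3462911 - 3453007) = 1919020/(-6915918) = 1919020*(-1/6915918) = -959510/3457959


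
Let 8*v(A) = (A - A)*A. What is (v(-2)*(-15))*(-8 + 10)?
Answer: 0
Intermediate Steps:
v(A) = 0 (v(A) = ((A - A)*A)/8 = (0*A)/8 = (⅛)*0 = 0)
(v(-2)*(-15))*(-8 + 10) = (0*(-15))*(-8 + 10) = 0*2 = 0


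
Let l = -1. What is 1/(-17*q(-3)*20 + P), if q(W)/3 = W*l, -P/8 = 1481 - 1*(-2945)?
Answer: -1/38468 ≈ -2.5996e-5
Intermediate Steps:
P = -35408 (P = -8*(1481 - 1*(-2945)) = -8*(1481 + 2945) = -8*4426 = -35408)
q(W) = -3*W (q(W) = 3*(W*(-1)) = 3*(-W) = -3*W)
1/(-17*q(-3)*20 + P) = 1/(-(-51)*(-3)*20 - 35408) = 1/(-17*9*20 - 35408) = 1/(-153*20 - 35408) = 1/(-3060 - 35408) = 1/(-38468) = -1/38468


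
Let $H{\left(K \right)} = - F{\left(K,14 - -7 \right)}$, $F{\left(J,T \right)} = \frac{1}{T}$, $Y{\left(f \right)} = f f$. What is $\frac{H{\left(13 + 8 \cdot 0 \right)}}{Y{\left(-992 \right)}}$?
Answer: $- \frac{1}{20665344} \approx -4.839 \cdot 10^{-8}$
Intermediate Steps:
$Y{\left(f \right)} = f^{2}$
$H{\left(K \right)} = - \frac{1}{21}$ ($H{\left(K \right)} = - \frac{1}{14 - -7} = - \frac{1}{14 + 7} = - \frac{1}{21}$)
$\frac{H{\left(13 + 8 \cdot 0 \right)}}{Y{\left(-992 \right)}} = - \frac{1}{21 \left(-992\right)^{2}} = - \frac{1}{21 \cdot 984064} = \left(- \frac{1}{21}\right) \frac{1}{984064} = - \frac{1}{20665344}$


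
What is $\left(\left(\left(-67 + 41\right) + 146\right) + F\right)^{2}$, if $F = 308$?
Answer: $183184$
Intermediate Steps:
$\left(\left(\left(-67 + 41\right) + 146\right) + F\right)^{2} = \left(\left(\left(-67 + 41\right) + 146\right) + 308\right)^{2} = \left(\left(-26 + 146\right) + 308\right)^{2} = \left(120 + 308\right)^{2} = 428^{2} = 183184$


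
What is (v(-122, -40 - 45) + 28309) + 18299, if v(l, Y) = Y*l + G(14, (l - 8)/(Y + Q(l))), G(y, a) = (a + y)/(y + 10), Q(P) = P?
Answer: 70767433/1242 ≈ 56979.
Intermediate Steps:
G(y, a) = (a + y)/(10 + y)
v(l, Y) = 7/12 + Y*l + (-8 + l)/(24*(Y + l)) (v(l, Y) = Y*l + ((l - 8)/(Y + l) + 14)/(10 + 14) = Y*l + ((-8 + l)/(Y + l) + 14)/24 = Y*l + (14 + (-8 + l)/(Y + l))/24 = Y*l + (7/12 + (-8 + l)/(24*(Y + l))) = 7/12 + Y*l + (-8 + l)/(24*(Y + l)))
(v(-122, -40 - 45) + 28309) + 18299 = ((-8 + 14*(-40 - 45) + 15*(-122) + 24*(-40 - 45)*(-122)*((-40 - 45) - 122))/(24*((-40 - 45) - 122)) + 28309) + 18299 = ((-8 + 14*(-85) - 1830 + 24*(-85)*(-122)*(-85 - 122))/(24*(-85 - 122)) + 28309) + 18299 = ((1/24)*(-8 - 1190 - 1830 + 24*(-85)*(-122)*(-207))/(-207) + 28309) + 18299 = ((1/24)*(-1/207)*(-8 - 1190 - 1830 - 51518160) + 28309) + 18299 = ((1/24)*(-1/207)*(-51521188) + 28309) + 18299 = (12880297/1242 + 28309) + 18299 = 48040075/1242 + 18299 = 70767433/1242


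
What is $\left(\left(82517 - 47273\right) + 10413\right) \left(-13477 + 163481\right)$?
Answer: $6848732628$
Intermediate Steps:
$\left(\left(82517 - 47273\right) + 10413\right) \left(-13477 + 163481\right) = \left(35244 + 10413\right) 150004 = 45657 \cdot 150004 = 6848732628$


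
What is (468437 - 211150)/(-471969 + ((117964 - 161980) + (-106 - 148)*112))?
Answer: -257287/544433 ≈ -0.47258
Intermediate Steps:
(468437 - 211150)/(-471969 + ((117964 - 161980) + (-106 - 148)*112)) = 257287/(-471969 + (-44016 - 254*112)) = 257287/(-471969 + (-44016 - 28448)) = 257287/(-471969 - 72464) = 257287/(-544433) = 257287*(-1/544433) = -257287/544433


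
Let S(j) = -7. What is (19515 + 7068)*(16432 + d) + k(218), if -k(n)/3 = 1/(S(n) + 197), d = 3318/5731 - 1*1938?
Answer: 419559544275447/1088890 ≈ 3.8531e+8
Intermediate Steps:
d = -11103360/5731 (d = 3318*(1/5731) - 1938 = 3318/5731 - 1938 = -11103360/5731 ≈ -1937.4)
k(n) = -3/190 (k(n) = -3/(-7 + 197) = -3/190)
(19515 + 7068)*(16432 + d) + k(218) = (19515 + 7068)*(16432 - 11103360/5731) - 3/190 = 26583*(83068432/5731) - 3/190 = 2208208127856/5731 - 3/190 = 419559544275447/1088890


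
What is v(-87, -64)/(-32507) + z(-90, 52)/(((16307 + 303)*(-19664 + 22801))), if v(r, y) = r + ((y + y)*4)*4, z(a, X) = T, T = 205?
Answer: 22250411177/338759152798 ≈ 0.065682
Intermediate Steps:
z(a, X) = 205
v(r, y) = r + 32*y (v(r, y) = r + ((2*y)*4)*4 = r + (8*y)*4 = r + 32*y)
v(-87, -64)/(-32507) + z(-90, 52)/(((16307 + 303)*(-19664 + 22801))) = (-87 + 32*(-64))/(-32507) + 205/(((16307 + 303)*(-19664 + 22801))) = (-87 - 2048)*(-1/32507) + 205/((16610*3137)) = -2135*(-1/32507) + 205/52105570 = 2135/32507 + 205*(1/52105570) = 2135/32507 + 41/10421114 = 22250411177/338759152798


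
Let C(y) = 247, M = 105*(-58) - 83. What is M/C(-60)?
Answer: -6173/247 ≈ -24.992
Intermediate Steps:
M = -6173 (M = -6090 - 83 = -6173)
M/C(-60) = -6173/247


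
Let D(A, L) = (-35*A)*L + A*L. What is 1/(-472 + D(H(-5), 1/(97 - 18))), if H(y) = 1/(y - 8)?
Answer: -1027/484710 ≈ -0.0021188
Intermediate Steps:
H(y) = 1/(-8 + y)
D(A, L) = -34*A*L (D(A, L) = -35*A*L + A*L = -34*A*L)
1/(-472 + D(H(-5), 1/(97 - 18))) = 1/(-472 - 34/((-8 - 5)*(97 - 18))) = 1/(-472 - 34/(-13*79)) = 1/(-472 - 34*(-1/13)*1/79) = 1/(-472 + 34/1027) = 1/(-484710/1027) = -1027/484710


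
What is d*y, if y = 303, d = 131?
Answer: 39693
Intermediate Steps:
d*y = 131*303 = 39693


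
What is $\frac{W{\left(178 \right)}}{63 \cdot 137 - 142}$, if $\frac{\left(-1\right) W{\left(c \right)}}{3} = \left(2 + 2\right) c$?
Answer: $- \frac{2136}{8489} \approx -0.25162$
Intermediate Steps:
$W{\left(c \right)} = - 12 c$ ($W{\left(c \right)} = - 3 \left(2 + 2\right) c = - 3 \cdot 4 c = - 12 c$)
$\frac{W{\left(178 \right)}}{63 \cdot 137 - 142} = \frac{\left(-12\right) 178}{63 \cdot 137 - 142} = - \frac{2136}{8631 - 142} = - \frac{2136}{8489}$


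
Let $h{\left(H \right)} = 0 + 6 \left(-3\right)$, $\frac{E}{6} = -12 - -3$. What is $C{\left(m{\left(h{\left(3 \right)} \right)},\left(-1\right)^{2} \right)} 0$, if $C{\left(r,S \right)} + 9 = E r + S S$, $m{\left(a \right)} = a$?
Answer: $0$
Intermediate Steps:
$E = -54$ ($E = 6 \left(-12 - -3\right) = 6 \left(-12 + 3\right) = 6 \left(-9\right) = -54$)
$h{\left(H \right)} = -18$ ($h{\left(H \right)} = 0 - 18 = -18$)
$C{\left(r,S \right)} = -9 + S^{2} - 54 r$ ($C{\left(r,S \right)} = -9 + \left(- 54 r + S S\right) = -9 + \left(- 54 r + S^{2}\right) = -9 + \left(S^{2} - 54 r\right) = -9 + S^{2} - 54 r$)
$C{\left(m{\left(h{\left(3 \right)} \right)},\left(-1\right)^{2} \right)} 0 = \left(-9 + \left(\left(-1\right)^{2}\right)^{2} - -972\right) 0 = \left(-9 + 1^{2} + 972\right) 0 = \left(-9 + 1 + 972\right) 0 = 964 \cdot 0 = 0$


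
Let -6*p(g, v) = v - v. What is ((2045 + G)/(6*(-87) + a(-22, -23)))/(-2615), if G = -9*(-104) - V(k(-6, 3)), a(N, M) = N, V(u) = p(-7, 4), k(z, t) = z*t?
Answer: 2981/1422560 ≈ 0.0020955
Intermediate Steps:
p(g, v) = 0 (p(g, v) = -(v - v)/6 = -1/6*0 = 0)
k(z, t) = t*z
V(u) = 0
G = 936 (G = -9*(-104) - 1*0 = 936 + 0 = 936)
((2045 + G)/(6*(-87) + a(-22, -23)))/(-2615) = ((2045 + 936)/(6*(-87) - 22))/(-2615) = (2981/(-522 - 22))*(-1/2615) = (2981/(-544))*(-1/2615) = (2981*(-1/544))*(-1/2615) = -2981/544*(-1/2615) = 2981/1422560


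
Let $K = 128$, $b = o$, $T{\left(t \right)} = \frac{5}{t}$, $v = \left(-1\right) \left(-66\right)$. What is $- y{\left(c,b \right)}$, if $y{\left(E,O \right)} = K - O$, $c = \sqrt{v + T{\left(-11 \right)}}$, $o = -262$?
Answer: $-390$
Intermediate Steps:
$v = 66$
$b = -262$
$c = \frac{\sqrt{7931}}{11}$ ($c = \sqrt{66 + \frac{5}{-11}} = \sqrt{66 + 5 \left(- \frac{1}{11}\right)} = \sqrt{66 - \frac{5}{11}} = \sqrt{\frac{721}{11}} = \frac{\sqrt{7931}}{11} \approx 8.096$)
$y{\left(E,O \right)} = 128 - O$
$- y{\left(c,b \right)} = - (128 - -262) = - (128 + 262) = \left(-1\right) 390 = -390$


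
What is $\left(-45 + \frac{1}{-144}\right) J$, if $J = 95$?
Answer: $- \frac{615695}{144} \approx -4275.7$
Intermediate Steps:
$\left(-45 + \frac{1}{-144}\right) J = \left(-45 + \frac{1}{-144}\right) 95 = \left(-45 - \frac{1}{144}\right) 95 = \left(- \frac{6481}{144}\right) 95 = - \frac{615695}{144}$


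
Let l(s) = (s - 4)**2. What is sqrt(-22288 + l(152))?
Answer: 8*I*sqrt(6) ≈ 19.596*I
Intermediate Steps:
l(s) = (-4 + s)**2
sqrt(-22288 + l(152)) = sqrt(-22288 + (-4 + 152)**2) = sqrt(-22288 + 148**2) = sqrt(-22288 + 21904) = sqrt(-384) = 8*I*sqrt(6)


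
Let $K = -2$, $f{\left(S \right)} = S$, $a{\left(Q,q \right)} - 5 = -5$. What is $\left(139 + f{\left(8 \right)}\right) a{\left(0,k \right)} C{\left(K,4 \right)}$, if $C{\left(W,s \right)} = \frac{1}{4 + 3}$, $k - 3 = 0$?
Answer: $0$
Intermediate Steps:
$k = 3$ ($k = 3 + 0 = 3$)
$a{\left(Q,q \right)} = 0$ ($a{\left(Q,q \right)} = 5 - 5 = 0$)
$C{\left(W,s \right)} = \frac{1}{7}$
$\left(139 + f{\left(8 \right)}\right) a{\left(0,k \right)} C{\left(K,4 \right)} = \left(139 + 8\right) 0 \cdot \frac{1}{7} = 147 \cdot 0 = 0$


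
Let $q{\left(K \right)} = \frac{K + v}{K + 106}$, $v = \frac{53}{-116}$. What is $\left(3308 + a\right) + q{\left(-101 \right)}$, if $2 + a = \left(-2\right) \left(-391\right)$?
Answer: $\frac{2359271}{580} \approx 4067.7$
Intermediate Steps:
$v = - \frac{53}{116}$ ($v = 53 \left(- \frac{1}{116}\right) = - \frac{53}{116} \approx -0.4569$)
$a = 780$ ($a = -2 - -782 = -2 + 782 = 780$)
$q{\left(K \right)} = \frac{- \frac{53}{116} + K}{106 + K}$ ($q{\left(K \right)} = \frac{K - \frac{53}{116}}{K + 106} = \frac{- \frac{53}{116} + K}{106 + K}$)
$\left(3308 + a\right) + q{\left(-101 \right)} = \left(3308 + 780\right) + \frac{- \frac{53}{116} - 101}{106 - 101} = 4088 + \frac{1}{5} \left(- \frac{11769}{116}\right) = 4088 - \frac{11769}{580} = \frac{2359271}{580}$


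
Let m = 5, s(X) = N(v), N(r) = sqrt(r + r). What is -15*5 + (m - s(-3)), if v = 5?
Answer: -70 - sqrt(10) ≈ -73.162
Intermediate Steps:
N(r) = sqrt(2)*sqrt(r) (N(r) = sqrt(2*r) = sqrt(2)*sqrt(r))
s(X) = sqrt(10) (s(X) = sqrt(2)*sqrt(5) = sqrt(10))
-15*5 + (m - s(-3)) = -15*5 + (5 - sqrt(10)) = -75 + (5 - sqrt(10)) = -70 - sqrt(10)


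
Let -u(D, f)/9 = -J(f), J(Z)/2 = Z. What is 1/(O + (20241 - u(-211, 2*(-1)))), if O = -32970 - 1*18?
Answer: -1/12711 ≈ -7.8672e-5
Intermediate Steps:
J(Z) = 2*Z
u(D, f) = 18*f (u(D, f) = -(-9)*2*f = -(-18)*f = 18*f)
O = -32988 (O = -32970 - 18 = -32988)
1/(O + (20241 - u(-211, 2*(-1)))) = 1/(-32988 + (20241 - 18*2*(-1))) = 1/(-32988 + (20241 - 18*(-2))) = 1/(-32988 + (20241 - 1*(-36))) = 1/(-32988 + (20241 + 36)) = 1/(-32988 + 20277) = 1/(-12711) = -1/12711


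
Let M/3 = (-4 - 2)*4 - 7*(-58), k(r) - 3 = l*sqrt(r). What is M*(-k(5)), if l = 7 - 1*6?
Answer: -3438 - 1146*sqrt(5) ≈ -6000.5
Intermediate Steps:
l = 1 (l = 7 - 6 = 1)
k(r) = 3 + sqrt(r) (k(r) = 3 + 1*sqrt(r) = 3 + sqrt(r))
M = 1146 (M = 3*((-4 - 2)*4 - 7*(-58)) = 3*(-6*4 + 406) = 3*(-24 + 406) = 3*382 = 1146)
M*(-k(5)) = 1146*(-(3 + sqrt(5))) = 1146*(-3 - sqrt(5)) = -3438 - 1146*sqrt(5)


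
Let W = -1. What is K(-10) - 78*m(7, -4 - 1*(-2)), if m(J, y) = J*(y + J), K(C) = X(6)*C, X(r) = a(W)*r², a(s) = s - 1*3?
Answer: -1290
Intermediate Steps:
a(s) = -3 + s (a(s) = s - 3 = -3 + s)
X(r) = -4*r² (X(r) = (-3 - 1)*r² = -4*r²)
K(C) = -144*C (K(C) = (-4*6²)*C = (-4*36)*C = -144*C)
m(J, y) = J*(J + y)
K(-10) - 78*m(7, -4 - 1*(-2)) = -144*(-10) - 546*(7 + (-4 - 1*(-2))) = 1440 - 546*(7 + (-4 + 2)) = 1440 - 546*(7 - 2) = 1440 - 546*5 = 1440 - 78*35 = 1440 - 2730 = -1290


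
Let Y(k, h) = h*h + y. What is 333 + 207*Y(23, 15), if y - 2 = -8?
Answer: 45666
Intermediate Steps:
y = -6 (y = 2 - 8 = -6)
Y(k, h) = -6 + h² (Y(k, h) = h*h - 6 = h² - 6 = -6 + h²)
333 + 207*Y(23, 15) = 333 + 207*(-6 + 15²) = 333 + 207*(-6 + 225) = 333 + 207*219 = 333 + 45333 = 45666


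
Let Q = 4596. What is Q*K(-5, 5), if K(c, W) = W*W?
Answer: 114900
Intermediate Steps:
K(c, W) = W²
Q*K(-5, 5) = 4596*5² = 4596*25 = 114900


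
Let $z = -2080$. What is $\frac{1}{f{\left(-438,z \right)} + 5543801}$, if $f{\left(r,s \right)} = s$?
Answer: $\frac{1}{5541721} \approx 1.8045 \cdot 10^{-7}$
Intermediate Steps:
$\frac{1}{f{\left(-438,z \right)} + 5543801} = \frac{1}{-2080 + 5543801} = \frac{1}{5541721}$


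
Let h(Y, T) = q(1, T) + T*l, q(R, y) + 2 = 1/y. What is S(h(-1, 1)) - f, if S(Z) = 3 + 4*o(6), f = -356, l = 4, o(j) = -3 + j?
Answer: 371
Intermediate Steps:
q(R, y) = -2 + 1/y
h(Y, T) = -2 + 1/T + 4*T (h(Y, T) = (-2 + 1/T) + T*4 = (-2 + 1/T) + 4*T = -2 + 1/T + 4*T)
S(Z) = 15 (S(Z) = 3 + 4*(-3 + 6) = 3 + 4*3 = 3 + 12 = 15)
S(h(-1, 1)) - f = 15 - 1*(-356) = 15 + 356 = 371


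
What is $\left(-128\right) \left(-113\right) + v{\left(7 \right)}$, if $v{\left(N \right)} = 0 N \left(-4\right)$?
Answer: $14464$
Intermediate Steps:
$v{\left(N \right)} = 0$ ($v{\left(N \right)} = 0 \left(-4\right) = 0$)
$\left(-128\right) \left(-113\right) + v{\left(7 \right)} = \left(-128\right) \left(-113\right) + 0 = 14464 + 0 = 14464$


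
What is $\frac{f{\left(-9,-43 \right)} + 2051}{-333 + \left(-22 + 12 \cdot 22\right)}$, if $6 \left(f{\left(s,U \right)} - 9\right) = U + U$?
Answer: $- \frac{6137}{273} \approx -22.48$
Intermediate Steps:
$f{\left(s,U \right)} = 9 + \frac{U}{3}$ ($f{\left(s,U \right)} = 9 + \frac{U + U}{6} = 9 + \frac{2 U}{6} = 9 + \frac{U}{3}$)
$\frac{f{\left(-9,-43 \right)} + 2051}{-333 + \left(-22 + 12 \cdot 22\right)} = \frac{\left(9 + \frac{1}{3} \left(-43\right)\right) + 2051}{-333 + \left(-22 + 12 \cdot 22\right)} = \frac{\left(9 - \frac{43}{3}\right) + 2051}{-333 + \left(-22 + 264\right)} = \frac{- \frac{16}{3} + 2051}{-333 + 242} = \frac{6137}{3 \left(-91\right)} = \frac{6137}{3} \left(- \frac{1}{91}\right) = - \frac{6137}{273}$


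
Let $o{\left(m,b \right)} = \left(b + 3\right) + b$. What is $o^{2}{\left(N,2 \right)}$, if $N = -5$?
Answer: $49$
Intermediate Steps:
$o{\left(m,b \right)} = 3 + 2 b$ ($o{\left(m,b \right)} = \left(3 + b\right) + b = 3 + 2 b$)
$o^{2}{\left(N,2 \right)} = \left(3 + 2 \cdot 2\right)^{2} = \left(3 + 4\right)^{2} = 7^{2} = 49$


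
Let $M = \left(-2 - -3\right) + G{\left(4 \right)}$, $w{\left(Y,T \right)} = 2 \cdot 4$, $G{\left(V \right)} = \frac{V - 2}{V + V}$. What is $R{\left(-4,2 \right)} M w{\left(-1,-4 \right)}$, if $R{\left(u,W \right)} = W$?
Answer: $20$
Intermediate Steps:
$G{\left(V \right)} = \frac{-2 + V}{2 V}$
$w{\left(Y,T \right)} = 8$
$M = \frac{5}{4}$ ($M = \left(-2 - -3\right) + \frac{-2 + 4}{2 \cdot 4} = \left(-2 + 3\right) + \frac{1}{2} \cdot \frac{1}{4} \cdot 2 = 1 + \frac{1}{4} = \frac{5}{4} \approx 1.25$)
$R{\left(-4,2 \right)} M w{\left(-1,-4 \right)} = 2 \cdot \frac{5}{4} \cdot 8 = \frac{5}{2} \cdot 8 = 20$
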